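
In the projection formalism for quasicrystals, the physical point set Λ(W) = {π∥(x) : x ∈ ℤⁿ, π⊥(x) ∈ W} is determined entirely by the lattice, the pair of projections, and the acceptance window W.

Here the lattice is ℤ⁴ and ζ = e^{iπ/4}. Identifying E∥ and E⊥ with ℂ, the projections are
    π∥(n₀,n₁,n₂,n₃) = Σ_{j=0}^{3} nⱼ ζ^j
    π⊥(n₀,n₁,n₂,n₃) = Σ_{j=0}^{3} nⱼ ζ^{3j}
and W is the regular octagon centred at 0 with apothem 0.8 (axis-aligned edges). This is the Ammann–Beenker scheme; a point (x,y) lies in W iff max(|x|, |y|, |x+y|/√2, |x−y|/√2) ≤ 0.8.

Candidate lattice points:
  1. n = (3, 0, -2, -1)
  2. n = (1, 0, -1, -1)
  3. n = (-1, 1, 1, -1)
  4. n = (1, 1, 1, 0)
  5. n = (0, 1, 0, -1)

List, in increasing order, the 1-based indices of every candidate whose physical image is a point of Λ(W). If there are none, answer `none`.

2, 4

With ζ = e^{iπ/4} the internal vectors are ζ^0,ζ^3,ζ^6,ζ^9.
#1 (3, 0, -2, -1): internal (2.292893, 1.292893); octagon support 2.535534 vs apothem 0.8 → ∉ W
#2 (1, 0, -1, -1): internal (0.292893, 0.292893); octagon support 0.414214 vs apothem 0.8 → ∈ W
#3 (-1, 1, 1, -1): internal (-2.414214, -1.000000); octagon support 2.414214 vs apothem 0.8 → ∉ W
#4 (1, 1, 1, 0): internal (0.292893, -0.292893); octagon support 0.414214 vs apothem 0.8 → ∈ W
#5 (0, 1, 0, -1): internal (-1.414214, 0.000000); octagon support 1.414214 vs apothem 0.8 → ∉ W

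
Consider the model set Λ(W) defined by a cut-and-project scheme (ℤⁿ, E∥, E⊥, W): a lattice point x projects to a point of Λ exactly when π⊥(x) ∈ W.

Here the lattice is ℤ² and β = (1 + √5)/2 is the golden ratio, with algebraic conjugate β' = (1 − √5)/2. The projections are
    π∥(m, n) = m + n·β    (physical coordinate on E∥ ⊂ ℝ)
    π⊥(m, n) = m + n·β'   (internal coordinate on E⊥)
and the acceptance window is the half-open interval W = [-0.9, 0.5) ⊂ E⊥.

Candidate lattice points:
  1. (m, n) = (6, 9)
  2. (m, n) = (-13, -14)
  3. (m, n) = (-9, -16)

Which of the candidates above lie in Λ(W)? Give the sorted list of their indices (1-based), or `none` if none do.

1

β' = (1−√5)/2 ≈ -0.6180.
#1 (6,9): internal coord 6 + (9)·β' = +0.4377; +0.4377 ∈ [-0.9, 0.5) → IN Λ
#2 (-13,-14): internal coord -13 + (-14)·β' = -4.3475; -4.3475 ∉ [-0.9, 0.5) → out
#3 (-9,-16): internal coord -9 + (-16)·β' = +0.8885; +0.8885 ∉ [-0.9, 0.5) → out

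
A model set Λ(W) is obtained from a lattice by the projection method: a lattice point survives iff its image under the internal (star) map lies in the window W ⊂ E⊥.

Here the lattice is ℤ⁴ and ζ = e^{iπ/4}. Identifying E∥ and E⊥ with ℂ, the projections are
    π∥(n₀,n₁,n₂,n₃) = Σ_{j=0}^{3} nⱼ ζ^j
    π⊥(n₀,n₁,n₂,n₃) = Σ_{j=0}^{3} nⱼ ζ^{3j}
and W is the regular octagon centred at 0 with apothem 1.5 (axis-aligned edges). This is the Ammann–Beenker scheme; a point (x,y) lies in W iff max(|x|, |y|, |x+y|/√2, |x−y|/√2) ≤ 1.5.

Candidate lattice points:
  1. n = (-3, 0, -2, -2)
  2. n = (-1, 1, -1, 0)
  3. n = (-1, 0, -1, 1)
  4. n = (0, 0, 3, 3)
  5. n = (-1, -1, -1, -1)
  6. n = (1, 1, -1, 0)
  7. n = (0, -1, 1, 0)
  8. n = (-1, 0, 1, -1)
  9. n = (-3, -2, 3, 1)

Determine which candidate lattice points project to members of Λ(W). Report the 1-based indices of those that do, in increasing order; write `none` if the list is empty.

π⊥(n) = n₀ + n₁ζ³ + n₂ζ⁶ + n₃ζ⁹ where ζ = e^{iπ/4}.
#1 (-3, 0, -2, -2): internal (-4.41421, 0.58579); octagon support 4.41421 vs apothem 1.5 → ∉ W
#2 (-1, 1, -1, 0): internal (-1.70711, 1.70711); octagon support 2.41421 vs apothem 1.5 → ∉ W
#3 (-1, 0, -1, 1): internal (-0.29289, 1.70711); octagon support 1.70711 vs apothem 1.5 → ∉ W
#4 (0, 0, 3, 3): internal (2.12132, -0.87868); octagon support 2.12132 vs apothem 1.5 → ∉ W
#5 (-1, -1, -1, -1): internal (-1.00000, -0.41421); octagon support 1.00000 vs apothem 1.5 → ∈ W
#6 (1, 1, -1, 0): internal (0.29289, 1.70711); octagon support 1.70711 vs apothem 1.5 → ∉ W
#7 (0, -1, 1, 0): internal (0.70711, -1.70711); octagon support 1.70711 vs apothem 1.5 → ∉ W
#8 (-1, 0, 1, -1): internal (-1.70711, -1.70711); octagon support 2.41421 vs apothem 1.5 → ∉ W
#9 (-3, -2, 3, 1): internal (-0.87868, -3.70711); octagon support 3.70711 vs apothem 1.5 → ∉ W

5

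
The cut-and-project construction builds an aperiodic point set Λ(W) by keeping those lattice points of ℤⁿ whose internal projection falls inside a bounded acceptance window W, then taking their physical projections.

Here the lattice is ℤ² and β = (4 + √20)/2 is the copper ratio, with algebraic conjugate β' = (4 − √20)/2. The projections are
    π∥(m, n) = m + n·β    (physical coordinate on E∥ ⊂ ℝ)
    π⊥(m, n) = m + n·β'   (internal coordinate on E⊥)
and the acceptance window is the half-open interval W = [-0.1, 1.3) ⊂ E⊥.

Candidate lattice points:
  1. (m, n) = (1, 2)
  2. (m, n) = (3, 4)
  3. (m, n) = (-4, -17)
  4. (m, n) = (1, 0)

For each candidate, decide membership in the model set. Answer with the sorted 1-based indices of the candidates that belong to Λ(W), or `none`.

1, 3, 4

β' = (4−√20)/2 ≈ -0.2361.
#1 (1,2): internal coord 1 + (2)·β' = +0.5279; +0.5279 ∈ [-0.1, 1.3) → IN Λ
#2 (3,4): internal coord 3 + (4)·β' = +2.0557; +2.0557 ∉ [-0.1, 1.3) → out
#3 (-4,-17): internal coord -4 + (-17)·β' = +0.0132; +0.0132 ∈ [-0.1, 1.3) → IN Λ
#4 (1,0): internal coord 1 + (0)·β' = +1.0000; +1.0000 ∈ [-0.1, 1.3) → IN Λ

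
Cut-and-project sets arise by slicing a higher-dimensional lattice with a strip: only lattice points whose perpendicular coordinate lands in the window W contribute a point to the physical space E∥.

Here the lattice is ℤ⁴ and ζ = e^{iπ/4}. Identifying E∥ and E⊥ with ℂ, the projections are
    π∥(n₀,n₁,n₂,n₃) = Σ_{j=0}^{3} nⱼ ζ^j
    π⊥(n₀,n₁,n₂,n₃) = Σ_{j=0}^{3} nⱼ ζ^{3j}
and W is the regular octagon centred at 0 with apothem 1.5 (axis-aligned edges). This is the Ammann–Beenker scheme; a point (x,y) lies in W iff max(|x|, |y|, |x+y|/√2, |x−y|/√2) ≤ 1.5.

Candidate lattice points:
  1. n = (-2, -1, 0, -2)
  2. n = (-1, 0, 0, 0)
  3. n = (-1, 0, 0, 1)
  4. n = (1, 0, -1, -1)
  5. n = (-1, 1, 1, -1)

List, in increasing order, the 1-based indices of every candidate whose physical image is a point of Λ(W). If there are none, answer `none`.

2, 3, 4

Internal map: ζ^{3j} for j=0..3 gives (1,0), (−√2/2,√2/2), (0,−1), (√2/2,√2/2).
#1 (-2, -1, 0, -2): internal (-2.7071, -2.1213); octagon support 3.4142 vs apothem 1.5 → ∉ W
#2 (-1, 0, 0, 0): internal (-1.0000, 0.0000); octagon support 1.0000 vs apothem 1.5 → ∈ W
#3 (-1, 0, 0, 1): internal (-0.2929, 0.7071); octagon support 0.7071 vs apothem 1.5 → ∈ W
#4 (1, 0, -1, -1): internal (0.2929, 0.2929); octagon support 0.4142 vs apothem 1.5 → ∈ W
#5 (-1, 1, 1, -1): internal (-2.4142, -1.0000); octagon support 2.4142 vs apothem 1.5 → ∉ W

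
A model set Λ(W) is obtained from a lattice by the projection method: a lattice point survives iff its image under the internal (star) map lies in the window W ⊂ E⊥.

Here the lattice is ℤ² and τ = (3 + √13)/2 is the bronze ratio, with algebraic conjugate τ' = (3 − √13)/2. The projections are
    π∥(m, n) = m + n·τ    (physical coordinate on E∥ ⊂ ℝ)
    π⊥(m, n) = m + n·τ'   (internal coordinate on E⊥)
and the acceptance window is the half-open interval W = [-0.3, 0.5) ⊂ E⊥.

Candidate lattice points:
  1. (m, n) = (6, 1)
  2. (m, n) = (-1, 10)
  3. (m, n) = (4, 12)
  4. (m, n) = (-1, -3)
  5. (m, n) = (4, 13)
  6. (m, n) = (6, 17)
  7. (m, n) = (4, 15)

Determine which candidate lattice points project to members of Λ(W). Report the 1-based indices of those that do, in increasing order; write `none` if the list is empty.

τ' = (3−√13)/2 ≈ -0.30278.
#1 (6,1): internal coord 6 + (1)·τ' = +5.69722; +5.69722 ∉ [-0.3, 0.5) → out
#2 (-1,10): internal coord -1 + (10)·τ' = -4.02776; -4.02776 ∉ [-0.3, 0.5) → out
#3 (4,12): internal coord 4 + (12)·τ' = +0.36669; +0.36669 ∈ [-0.3, 0.5) → IN Λ
#4 (-1,-3): internal coord -1 + (-3)·τ' = -0.09167; -0.09167 ∈ [-0.3, 0.5) → IN Λ
#5 (4,13): internal coord 4 + (13)·τ' = +0.06392; +0.06392 ∈ [-0.3, 0.5) → IN Λ
#6 (6,17): internal coord 6 + (17)·τ' = +0.85281; +0.85281 ∉ [-0.3, 0.5) → out
#7 (4,15): internal coord 4 + (15)·τ' = -0.54163; -0.54163 ∉ [-0.3, 0.5) → out

3, 4, 5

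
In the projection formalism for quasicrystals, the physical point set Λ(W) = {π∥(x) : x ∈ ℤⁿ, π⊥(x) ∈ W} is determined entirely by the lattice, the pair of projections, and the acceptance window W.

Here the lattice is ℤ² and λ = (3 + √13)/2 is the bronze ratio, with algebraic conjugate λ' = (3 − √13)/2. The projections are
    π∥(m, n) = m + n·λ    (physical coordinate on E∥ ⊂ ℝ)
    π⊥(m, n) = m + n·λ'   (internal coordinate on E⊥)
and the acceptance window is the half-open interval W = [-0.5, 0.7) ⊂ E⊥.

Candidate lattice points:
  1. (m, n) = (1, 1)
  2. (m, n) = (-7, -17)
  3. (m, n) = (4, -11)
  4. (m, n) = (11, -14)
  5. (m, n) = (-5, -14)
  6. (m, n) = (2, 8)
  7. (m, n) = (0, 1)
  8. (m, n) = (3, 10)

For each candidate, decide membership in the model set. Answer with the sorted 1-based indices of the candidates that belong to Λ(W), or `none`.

1, 6, 7, 8

Compute λ' = (3−√13)/2 = -0.3028, so π⊥(m,n) = m -0.3028·n.
[1] lift (1,1): star map gives 0.6972; window check -0.5 ≤ 0.6972 < 0.7 is true → IN Λ
[2] lift (-7,-17): star map gives -1.8528; window check -0.5 ≤ -1.8528 < 0.7 is false → out
[3] lift (4,-11): star map gives 7.3305; window check -0.5 ≤ 7.3305 < 0.7 is false → out
[4] lift (11,-14): star map gives 15.2389; window check -0.5 ≤ 15.2389 < 0.7 is false → out
[5] lift (-5,-14): star map gives -0.7611; window check -0.5 ≤ -0.7611 < 0.7 is false → out
[6] lift (2,8): star map gives -0.4222; window check -0.5 ≤ -0.4222 < 0.7 is true → IN Λ
[7] lift (0,1): star map gives -0.3028; window check -0.5 ≤ -0.3028 < 0.7 is true → IN Λ
[8] lift (3,10): star map gives -0.0278; window check -0.5 ≤ -0.0278 < 0.7 is true → IN Λ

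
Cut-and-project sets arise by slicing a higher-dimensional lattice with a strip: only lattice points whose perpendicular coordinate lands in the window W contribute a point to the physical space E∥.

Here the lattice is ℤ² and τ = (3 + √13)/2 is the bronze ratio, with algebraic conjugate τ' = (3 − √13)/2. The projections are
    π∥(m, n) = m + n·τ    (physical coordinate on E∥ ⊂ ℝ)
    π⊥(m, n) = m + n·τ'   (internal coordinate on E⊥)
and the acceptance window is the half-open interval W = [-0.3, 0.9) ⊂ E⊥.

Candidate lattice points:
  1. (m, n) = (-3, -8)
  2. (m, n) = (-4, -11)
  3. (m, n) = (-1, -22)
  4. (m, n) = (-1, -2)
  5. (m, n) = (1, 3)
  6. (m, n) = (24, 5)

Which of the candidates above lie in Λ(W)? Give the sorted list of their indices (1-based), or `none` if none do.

5

Compute τ' = (3−√13)/2 = -0.30278, so π⊥(m,n) = m -0.30278·n.
candidate 1: (m,n)=(-3,-8) → π∥ = -3-8·τ ≈ -29.42221, π⊥ = -3-8·τ' ≈ -0.57779 ∉ [-0.3, 0.9) ⇒ out
candidate 2: (m,n)=(-4,-11) → π∥ = -4-11·τ ≈ -40.33053, π⊥ = -4-11·τ' ≈ -0.66947 ∉ [-0.3, 0.9) ⇒ out
candidate 3: (m,n)=(-1,-22) → π∥ = -1-22·τ ≈ -73.66106, π⊥ = -1-22·τ' ≈ 5.66106 ∉ [-0.3, 0.9) ⇒ out
candidate 4: (m,n)=(-1,-2) → π∥ = -1-2·τ ≈ -7.60555, π⊥ = -1-2·τ' ≈ -0.39445 ∉ [-0.3, 0.9) ⇒ out
candidate 5: (m,n)=(1,3) → π∥ = 1+3·τ ≈ 10.90833, π⊥ = 1+3·τ' ≈ 0.09167 ∈ [-0.3, 0.9) ⇒ IN Λ
candidate 6: (m,n)=(24,5) → π∥ = 24+5·τ ≈ 40.51388, π⊥ = 24+5·τ' ≈ 22.48612 ∉ [-0.3, 0.9) ⇒ out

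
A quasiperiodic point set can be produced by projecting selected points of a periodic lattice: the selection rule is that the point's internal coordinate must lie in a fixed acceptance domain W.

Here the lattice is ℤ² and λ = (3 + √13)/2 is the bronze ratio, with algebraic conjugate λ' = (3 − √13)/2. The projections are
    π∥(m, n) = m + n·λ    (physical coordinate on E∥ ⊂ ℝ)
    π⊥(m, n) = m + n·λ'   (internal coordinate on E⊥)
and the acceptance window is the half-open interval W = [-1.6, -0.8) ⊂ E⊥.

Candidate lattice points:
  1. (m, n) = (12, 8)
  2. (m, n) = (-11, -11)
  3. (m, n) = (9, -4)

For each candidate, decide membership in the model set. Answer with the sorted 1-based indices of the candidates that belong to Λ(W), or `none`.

Numerically λ ≈ 3.302776 and λ' = −1/λ ≈ -0.302776.
candidate 1: (m,n)=(12,8) → π∥ = 12+8·λ ≈ 38.422205, π⊥ = 12+8·λ' ≈ 9.577795 ∉ [-1.6, -0.8) ⇒ out
candidate 2: (m,n)=(-11,-11) → π∥ = -11-11·λ ≈ -47.330532, π⊥ = -11-11·λ' ≈ -7.669468 ∉ [-1.6, -0.8) ⇒ out
candidate 3: (m,n)=(9,-4) → π∥ = 9-4·λ ≈ -4.211103, π⊥ = 9-4·λ' ≈ 10.211103 ∉ [-1.6, -0.8) ⇒ out

none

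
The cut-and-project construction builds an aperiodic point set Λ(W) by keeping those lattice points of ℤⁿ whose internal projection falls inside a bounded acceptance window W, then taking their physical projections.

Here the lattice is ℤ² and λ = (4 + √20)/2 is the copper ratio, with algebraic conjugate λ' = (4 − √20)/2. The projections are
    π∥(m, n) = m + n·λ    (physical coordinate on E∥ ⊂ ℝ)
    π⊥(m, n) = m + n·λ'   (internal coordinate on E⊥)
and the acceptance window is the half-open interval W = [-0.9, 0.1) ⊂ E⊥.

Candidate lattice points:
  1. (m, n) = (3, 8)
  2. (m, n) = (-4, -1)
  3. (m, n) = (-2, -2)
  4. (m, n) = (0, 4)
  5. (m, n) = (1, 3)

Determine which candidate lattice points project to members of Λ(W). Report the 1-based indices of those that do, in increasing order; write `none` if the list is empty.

none

Numerically λ ≈ 4.2361 and λ' = −1/λ ≈ -0.2361.
[1] lift (3,8): star map gives 1.1115; window check -0.9 ≤ 1.1115 < 0.1 is false → out
[2] lift (-4,-1): star map gives -3.7639; window check -0.9 ≤ -3.7639 < 0.1 is false → out
[3] lift (-2,-2): star map gives -1.5279; window check -0.9 ≤ -1.5279 < 0.1 is false → out
[4] lift (0,4): star map gives -0.9443; window check -0.9 ≤ -0.9443 < 0.1 is false → out
[5] lift (1,3): star map gives 0.2918; window check -0.9 ≤ 0.2918 < 0.1 is false → out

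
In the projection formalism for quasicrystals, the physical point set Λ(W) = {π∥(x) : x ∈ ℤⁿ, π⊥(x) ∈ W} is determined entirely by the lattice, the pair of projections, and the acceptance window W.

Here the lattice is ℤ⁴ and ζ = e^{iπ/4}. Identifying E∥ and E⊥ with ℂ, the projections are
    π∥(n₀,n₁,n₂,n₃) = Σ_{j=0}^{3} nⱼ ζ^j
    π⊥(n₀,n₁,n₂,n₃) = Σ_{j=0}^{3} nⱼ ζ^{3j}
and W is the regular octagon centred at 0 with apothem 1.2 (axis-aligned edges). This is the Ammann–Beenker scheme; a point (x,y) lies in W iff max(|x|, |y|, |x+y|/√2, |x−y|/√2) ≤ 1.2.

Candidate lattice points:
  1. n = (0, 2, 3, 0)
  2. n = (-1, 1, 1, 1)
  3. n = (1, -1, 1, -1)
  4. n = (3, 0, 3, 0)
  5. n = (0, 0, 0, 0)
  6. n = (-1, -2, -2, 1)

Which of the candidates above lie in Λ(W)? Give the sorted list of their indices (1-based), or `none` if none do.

2, 5

Internal map: ζ^{3j} for j=0..3 gives (1,0), (−√2/2,√2/2), (0,−1), (√2/2,√2/2).
candidate 1: n = (0, 2, 3, 0) → π⊥ ≈ (-1.4142, -1.5858); max(|x|,|y|,|x±y|/√2) = 2.1213 > 1.2 ⇒ ∉ W
candidate 2: n = (-1, 1, 1, 1) → π⊥ ≈ (-1.0000, +0.4142); max(|x|,|y|,|x±y|/√2) = 1.0000 ≤ 1.2 ⇒ ∈ W
candidate 3: n = (1, -1, 1, -1) → π⊥ ≈ (+1.0000, -2.4142); max(|x|,|y|,|x±y|/√2) = 2.4142 > 1.2 ⇒ ∉ W
candidate 4: n = (3, 0, 3, 0) → π⊥ ≈ (+3.0000, -3.0000); max(|x|,|y|,|x±y|/√2) = 4.2426 > 1.2 ⇒ ∉ W
candidate 5: n = (0, 0, 0, 0) → π⊥ ≈ (+0.0000, +0.0000); max(|x|,|y|,|x±y|/√2) = 0.0000 ≤ 1.2 ⇒ ∈ W
candidate 6: n = (-1, -2, -2, 1) → π⊥ ≈ (+1.1213, +1.2929); max(|x|,|y|,|x±y|/√2) = 1.7071 > 1.2 ⇒ ∉ W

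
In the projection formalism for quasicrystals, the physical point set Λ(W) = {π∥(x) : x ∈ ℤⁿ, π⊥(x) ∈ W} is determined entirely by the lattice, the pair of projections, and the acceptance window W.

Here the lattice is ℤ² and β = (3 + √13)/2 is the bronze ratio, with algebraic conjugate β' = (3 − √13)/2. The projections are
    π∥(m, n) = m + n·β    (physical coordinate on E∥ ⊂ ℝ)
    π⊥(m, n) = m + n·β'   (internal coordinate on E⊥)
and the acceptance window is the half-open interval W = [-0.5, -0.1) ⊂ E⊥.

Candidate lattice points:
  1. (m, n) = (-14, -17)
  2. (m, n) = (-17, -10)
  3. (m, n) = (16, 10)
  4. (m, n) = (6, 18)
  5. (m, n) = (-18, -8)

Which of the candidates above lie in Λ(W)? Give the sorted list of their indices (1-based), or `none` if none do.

none

β' = (3−√13)/2 ≈ -0.30278.
[1] lift (-14,-17): star map gives -8.85281; window check -0.5 ≤ -8.85281 < -0.1 is false → out
[2] lift (-17,-10): star map gives -13.97224; window check -0.5 ≤ -13.97224 < -0.1 is false → out
[3] lift (16,10): star map gives 12.97224; window check -0.5 ≤ 12.97224 < -0.1 is false → out
[4] lift (6,18): star map gives 0.55004; window check -0.5 ≤ 0.55004 < -0.1 is false → out
[5] lift (-18,-8): star map gives -15.57779; window check -0.5 ≤ -15.57779 < -0.1 is false → out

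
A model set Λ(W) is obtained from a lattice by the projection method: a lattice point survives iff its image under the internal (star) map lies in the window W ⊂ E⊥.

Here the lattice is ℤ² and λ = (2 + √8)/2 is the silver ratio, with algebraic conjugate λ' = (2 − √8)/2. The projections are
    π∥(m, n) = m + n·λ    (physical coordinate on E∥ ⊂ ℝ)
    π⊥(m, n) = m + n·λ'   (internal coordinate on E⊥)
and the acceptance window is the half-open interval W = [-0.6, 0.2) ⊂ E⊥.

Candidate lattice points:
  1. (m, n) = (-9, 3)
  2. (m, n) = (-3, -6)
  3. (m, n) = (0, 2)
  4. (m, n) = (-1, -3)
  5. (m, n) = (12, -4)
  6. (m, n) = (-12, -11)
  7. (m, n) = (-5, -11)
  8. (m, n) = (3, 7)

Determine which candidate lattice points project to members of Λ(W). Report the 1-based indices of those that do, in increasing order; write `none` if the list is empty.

Compute λ' = (2−√8)/2 = -0.41421, so π⊥(m,n) = m -0.41421·n.
[1] lift (-9,3): star map gives -10.24264; window check -0.6 ≤ -10.24264 < 0.2 is false → out
[2] lift (-3,-6): star map gives -0.51472; window check -0.6 ≤ -0.51472 < 0.2 is true → IN Λ
[3] lift (0,2): star map gives -0.82843; window check -0.6 ≤ -0.82843 < 0.2 is false → out
[4] lift (-1,-3): star map gives 0.24264; window check -0.6 ≤ 0.24264 < 0.2 is false → out
[5] lift (12,-4): star map gives 13.65685; window check -0.6 ≤ 13.65685 < 0.2 is false → out
[6] lift (-12,-11): star map gives -7.44365; window check -0.6 ≤ -7.44365 < 0.2 is false → out
[7] lift (-5,-11): star map gives -0.44365; window check -0.6 ≤ -0.44365 < 0.2 is true → IN Λ
[8] lift (3,7): star map gives 0.10051; window check -0.6 ≤ 0.10051 < 0.2 is true → IN Λ

2, 7, 8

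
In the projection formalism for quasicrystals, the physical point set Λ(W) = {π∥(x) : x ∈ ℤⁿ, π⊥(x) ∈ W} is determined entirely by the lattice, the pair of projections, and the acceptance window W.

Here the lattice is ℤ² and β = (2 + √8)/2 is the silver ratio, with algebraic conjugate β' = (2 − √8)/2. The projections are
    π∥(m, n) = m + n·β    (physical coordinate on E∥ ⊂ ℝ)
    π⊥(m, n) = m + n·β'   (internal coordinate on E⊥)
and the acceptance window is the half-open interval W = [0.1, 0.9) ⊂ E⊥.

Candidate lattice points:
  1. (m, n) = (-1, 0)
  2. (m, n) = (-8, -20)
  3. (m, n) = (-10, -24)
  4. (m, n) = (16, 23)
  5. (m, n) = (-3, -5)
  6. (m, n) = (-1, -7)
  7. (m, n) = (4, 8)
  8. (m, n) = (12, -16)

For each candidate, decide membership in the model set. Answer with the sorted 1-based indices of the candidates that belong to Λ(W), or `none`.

2, 7

β' = (2−√8)/2 ≈ -0.41421.
[1] lift (-1,0): star map gives -1.00000; window check 0.1 ≤ -1.00000 < 0.9 is false → out
[2] lift (-8,-20): star map gives 0.28427; window check 0.1 ≤ 0.28427 < 0.9 is true → IN Λ
[3] lift (-10,-24): star map gives -0.05887; window check 0.1 ≤ -0.05887 < 0.9 is false → out
[4] lift (16,23): star map gives 6.47309; window check 0.1 ≤ 6.47309 < 0.9 is false → out
[5] lift (-3,-5): star map gives -0.92893; window check 0.1 ≤ -0.92893 < 0.9 is false → out
[6] lift (-1,-7): star map gives 1.89949; window check 0.1 ≤ 1.89949 < 0.9 is false → out
[7] lift (4,8): star map gives 0.68629; window check 0.1 ≤ 0.68629 < 0.9 is true → IN Λ
[8] lift (12,-16): star map gives 18.62742; window check 0.1 ≤ 18.62742 < 0.9 is false → out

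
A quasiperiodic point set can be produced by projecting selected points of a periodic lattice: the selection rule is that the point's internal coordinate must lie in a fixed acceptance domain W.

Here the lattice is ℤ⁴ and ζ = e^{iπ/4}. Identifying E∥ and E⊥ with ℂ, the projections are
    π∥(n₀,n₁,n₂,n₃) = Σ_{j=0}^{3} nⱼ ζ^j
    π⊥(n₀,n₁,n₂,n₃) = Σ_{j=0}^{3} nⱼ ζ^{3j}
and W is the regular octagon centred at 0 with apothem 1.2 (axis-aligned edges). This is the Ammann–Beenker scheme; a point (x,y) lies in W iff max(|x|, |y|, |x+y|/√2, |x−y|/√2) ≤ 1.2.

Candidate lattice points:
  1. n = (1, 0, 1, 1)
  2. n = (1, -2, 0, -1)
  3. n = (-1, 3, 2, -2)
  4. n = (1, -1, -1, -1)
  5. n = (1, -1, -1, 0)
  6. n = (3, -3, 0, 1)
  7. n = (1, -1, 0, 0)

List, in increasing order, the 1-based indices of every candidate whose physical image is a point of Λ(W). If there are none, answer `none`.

π⊥(n) = n₀ + n₁ζ³ + n₂ζ⁶ + n₃ζ⁹ where ζ = e^{iπ/4}.
#1 (1, 0, 1, 1): internal (1.7071, -0.2929); octagon support 1.7071 vs apothem 1.2 → ∉ W
#2 (1, -2, 0, -1): internal (1.7071, -2.1213); octagon support 2.7071 vs apothem 1.2 → ∉ W
#3 (-1, 3, 2, -2): internal (-4.5355, -1.2929); octagon support 4.5355 vs apothem 1.2 → ∉ W
#4 (1, -1, -1, -1): internal (1.0000, -0.4142); octagon support 1.0000 vs apothem 1.2 → ∈ W
#5 (1, -1, -1, 0): internal (1.7071, 0.2929); octagon support 1.7071 vs apothem 1.2 → ∉ W
#6 (3, -3, 0, 1): internal (5.8284, -1.4142); octagon support 5.8284 vs apothem 1.2 → ∉ W
#7 (1, -1, 0, 0): internal (1.7071, -0.7071); octagon support 1.7071 vs apothem 1.2 → ∉ W

4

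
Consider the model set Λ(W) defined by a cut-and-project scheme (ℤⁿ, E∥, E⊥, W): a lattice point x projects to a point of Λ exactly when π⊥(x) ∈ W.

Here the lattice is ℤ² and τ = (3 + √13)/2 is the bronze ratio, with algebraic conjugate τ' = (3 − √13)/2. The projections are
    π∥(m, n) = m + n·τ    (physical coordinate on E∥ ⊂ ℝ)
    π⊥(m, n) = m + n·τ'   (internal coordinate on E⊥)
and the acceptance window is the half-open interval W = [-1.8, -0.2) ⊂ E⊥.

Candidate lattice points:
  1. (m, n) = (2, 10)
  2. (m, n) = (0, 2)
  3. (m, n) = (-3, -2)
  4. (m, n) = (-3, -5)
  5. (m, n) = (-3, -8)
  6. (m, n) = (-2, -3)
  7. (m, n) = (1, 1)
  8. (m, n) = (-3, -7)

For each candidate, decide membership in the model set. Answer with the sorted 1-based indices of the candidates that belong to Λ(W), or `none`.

1, 2, 4, 5, 6, 8

τ' = (3−√13)/2 ≈ -0.302776.
[1] lift (2,10): star map gives -1.027756; window check -1.8 ≤ -1.027756 < -0.2 is true → IN Λ
[2] lift (0,2): star map gives -0.605551; window check -1.8 ≤ -0.605551 < -0.2 is true → IN Λ
[3] lift (-3,-2): star map gives -2.394449; window check -1.8 ≤ -2.394449 < -0.2 is false → out
[4] lift (-3,-5): star map gives -1.486122; window check -1.8 ≤ -1.486122 < -0.2 is true → IN Λ
[5] lift (-3,-8): star map gives -0.577795; window check -1.8 ≤ -0.577795 < -0.2 is true → IN Λ
[6] lift (-2,-3): star map gives -1.091673; window check -1.8 ≤ -1.091673 < -0.2 is true → IN Λ
[7] lift (1,1): star map gives 0.697224; window check -1.8 ≤ 0.697224 < -0.2 is false → out
[8] lift (-3,-7): star map gives -0.880571; window check -1.8 ≤ -0.880571 < -0.2 is true → IN Λ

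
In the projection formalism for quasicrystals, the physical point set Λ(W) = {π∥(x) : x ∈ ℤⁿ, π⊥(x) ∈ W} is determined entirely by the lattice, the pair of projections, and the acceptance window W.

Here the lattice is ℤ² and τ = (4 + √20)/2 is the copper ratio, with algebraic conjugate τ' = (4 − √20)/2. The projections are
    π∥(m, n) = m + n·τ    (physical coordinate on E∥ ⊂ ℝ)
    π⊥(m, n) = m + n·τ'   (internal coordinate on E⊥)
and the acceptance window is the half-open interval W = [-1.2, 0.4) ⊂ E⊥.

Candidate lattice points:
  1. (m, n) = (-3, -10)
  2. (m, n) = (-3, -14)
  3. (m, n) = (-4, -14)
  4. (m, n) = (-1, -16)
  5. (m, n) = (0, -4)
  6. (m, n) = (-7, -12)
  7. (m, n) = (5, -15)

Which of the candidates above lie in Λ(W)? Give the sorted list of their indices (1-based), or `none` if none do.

1, 2, 3

Numerically τ ≈ 4.23607 and τ' = −1/τ ≈ -0.23607.
#1 (-3,-10): internal coord -3 + (-10)·τ' = -0.63932; -0.63932 ∈ [-1.2, 0.4) → IN Λ
#2 (-3,-14): internal coord -3 + (-14)·τ' = +0.30495; +0.30495 ∈ [-1.2, 0.4) → IN Λ
#3 (-4,-14): internal coord -4 + (-14)·τ' = -0.69505; -0.69505 ∈ [-1.2, 0.4) → IN Λ
#4 (-1,-16): internal coord -1 + (-16)·τ' = +2.77709; +2.77709 ∉ [-1.2, 0.4) → out
#5 (0,-4): internal coord 0 + (-4)·τ' = +0.94427; +0.94427 ∉ [-1.2, 0.4) → out
#6 (-7,-12): internal coord -7 + (-12)·τ' = -4.16718; -4.16718 ∉ [-1.2, 0.4) → out
#7 (5,-15): internal coord 5 + (-15)·τ' = +8.54102; +8.54102 ∉ [-1.2, 0.4) → out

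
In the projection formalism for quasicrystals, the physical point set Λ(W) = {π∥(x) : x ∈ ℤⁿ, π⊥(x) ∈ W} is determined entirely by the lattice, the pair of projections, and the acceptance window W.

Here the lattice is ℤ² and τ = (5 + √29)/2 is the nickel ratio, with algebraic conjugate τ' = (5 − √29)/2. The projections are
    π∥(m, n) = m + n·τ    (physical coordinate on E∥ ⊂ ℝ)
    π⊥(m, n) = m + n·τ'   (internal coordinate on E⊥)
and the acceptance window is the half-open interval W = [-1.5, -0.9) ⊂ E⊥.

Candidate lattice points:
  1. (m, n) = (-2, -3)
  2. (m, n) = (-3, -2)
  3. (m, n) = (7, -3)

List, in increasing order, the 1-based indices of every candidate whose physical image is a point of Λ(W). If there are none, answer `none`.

Compute τ' = (5−√29)/2 = -0.19258, so π⊥(m,n) = m -0.19258·n.
#1 (-2,-3): internal coord -2 + (-3)·τ' = -1.42225; -1.42225 ∈ [-1.5, -0.9) → IN Λ
#2 (-3,-2): internal coord -3 + (-2)·τ' = -2.61484; -2.61484 ∉ [-1.5, -0.9) → out
#3 (7,-3): internal coord 7 + (-3)·τ' = +7.57775; +7.57775 ∉ [-1.5, -0.9) → out

1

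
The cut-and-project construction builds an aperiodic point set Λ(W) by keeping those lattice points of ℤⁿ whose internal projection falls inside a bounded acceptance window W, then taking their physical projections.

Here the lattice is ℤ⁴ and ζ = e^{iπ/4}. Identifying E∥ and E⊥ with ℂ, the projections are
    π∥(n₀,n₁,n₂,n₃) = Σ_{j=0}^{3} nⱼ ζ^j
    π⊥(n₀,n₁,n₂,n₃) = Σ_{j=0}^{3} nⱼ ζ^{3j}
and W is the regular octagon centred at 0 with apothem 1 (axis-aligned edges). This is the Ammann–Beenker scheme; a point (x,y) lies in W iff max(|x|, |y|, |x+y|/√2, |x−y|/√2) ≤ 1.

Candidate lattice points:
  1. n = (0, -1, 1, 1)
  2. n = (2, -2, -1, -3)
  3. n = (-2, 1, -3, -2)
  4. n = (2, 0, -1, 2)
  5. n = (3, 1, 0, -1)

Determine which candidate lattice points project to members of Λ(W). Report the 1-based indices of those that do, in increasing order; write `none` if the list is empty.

none

Internal map: ζ^{3j} for j=0..3 gives (1,0), (−√2/2,√2/2), (0,−1), (√2/2,√2/2).
#1 (0, -1, 1, 1): internal (1.414214, -1.000000); octagon support 1.707107 vs apothem 1 → ∉ W
#2 (2, -2, -1, -3): internal (1.292893, -2.535534); octagon support 2.707107 vs apothem 1 → ∉ W
#3 (-2, 1, -3, -2): internal (-4.121320, 2.292893); octagon support 4.535534 vs apothem 1 → ∉ W
#4 (2, 0, -1, 2): internal (3.414214, 2.414214); octagon support 4.121320 vs apothem 1 → ∉ W
#5 (3, 1, 0, -1): internal (1.585786, 0.000000); octagon support 1.585786 vs apothem 1 → ∉ W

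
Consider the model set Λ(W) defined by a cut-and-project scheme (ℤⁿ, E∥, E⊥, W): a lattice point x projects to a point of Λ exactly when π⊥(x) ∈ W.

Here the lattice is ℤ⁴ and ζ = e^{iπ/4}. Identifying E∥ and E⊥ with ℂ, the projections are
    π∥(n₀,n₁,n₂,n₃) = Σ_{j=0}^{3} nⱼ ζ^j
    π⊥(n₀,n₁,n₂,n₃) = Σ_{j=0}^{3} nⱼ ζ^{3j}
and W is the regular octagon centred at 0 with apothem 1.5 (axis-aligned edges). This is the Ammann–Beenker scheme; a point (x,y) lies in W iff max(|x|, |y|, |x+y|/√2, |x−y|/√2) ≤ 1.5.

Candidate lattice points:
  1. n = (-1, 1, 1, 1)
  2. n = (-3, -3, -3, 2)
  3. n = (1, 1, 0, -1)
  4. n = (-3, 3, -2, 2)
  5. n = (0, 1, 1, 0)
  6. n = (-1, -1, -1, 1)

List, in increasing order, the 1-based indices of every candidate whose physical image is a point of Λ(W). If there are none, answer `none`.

1, 3, 5, 6

With ζ = e^{iπ/4} the internal vectors are ζ^0,ζ^3,ζ^6,ζ^9.
#1 (-1, 1, 1, 1): internal (-1.00000, 0.41421); octagon support 1.00000 vs apothem 1.5 → ∈ W
#2 (-3, -3, -3, 2): internal (0.53553, 2.29289); octagon support 2.29289 vs apothem 1.5 → ∉ W
#3 (1, 1, 0, -1): internal (-0.41421, 0.00000); octagon support 0.41421 vs apothem 1.5 → ∈ W
#4 (-3, 3, -2, 2): internal (-3.70711, 5.53553); octagon support 6.53553 vs apothem 1.5 → ∉ W
#5 (0, 1, 1, 0): internal (-0.70711, -0.29289); octagon support 0.70711 vs apothem 1.5 → ∈ W
#6 (-1, -1, -1, 1): internal (0.41421, 1.00000); octagon support 1.00000 vs apothem 1.5 → ∈ W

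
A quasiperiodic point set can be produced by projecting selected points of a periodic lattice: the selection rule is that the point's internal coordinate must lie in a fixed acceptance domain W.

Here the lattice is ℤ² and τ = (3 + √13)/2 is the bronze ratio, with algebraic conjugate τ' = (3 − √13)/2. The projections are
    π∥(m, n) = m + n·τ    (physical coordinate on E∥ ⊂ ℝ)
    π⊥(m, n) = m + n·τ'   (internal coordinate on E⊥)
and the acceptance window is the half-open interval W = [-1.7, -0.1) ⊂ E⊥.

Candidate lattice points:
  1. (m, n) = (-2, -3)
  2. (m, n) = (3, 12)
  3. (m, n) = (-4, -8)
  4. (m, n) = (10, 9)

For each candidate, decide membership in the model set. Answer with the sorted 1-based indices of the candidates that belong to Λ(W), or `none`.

Compute τ' = (3−√13)/2 = -0.30278, so π⊥(m,n) = m -0.30278·n.
[1] lift (-2,-3): star map gives -1.09167; window check -1.7 ≤ -1.09167 < -0.1 is true → IN Λ
[2] lift (3,12): star map gives -0.63331; window check -1.7 ≤ -0.63331 < -0.1 is true → IN Λ
[3] lift (-4,-8): star map gives -1.57779; window check -1.7 ≤ -1.57779 < -0.1 is true → IN Λ
[4] lift (10,9): star map gives 7.27502; window check -1.7 ≤ 7.27502 < -0.1 is false → out

1, 2, 3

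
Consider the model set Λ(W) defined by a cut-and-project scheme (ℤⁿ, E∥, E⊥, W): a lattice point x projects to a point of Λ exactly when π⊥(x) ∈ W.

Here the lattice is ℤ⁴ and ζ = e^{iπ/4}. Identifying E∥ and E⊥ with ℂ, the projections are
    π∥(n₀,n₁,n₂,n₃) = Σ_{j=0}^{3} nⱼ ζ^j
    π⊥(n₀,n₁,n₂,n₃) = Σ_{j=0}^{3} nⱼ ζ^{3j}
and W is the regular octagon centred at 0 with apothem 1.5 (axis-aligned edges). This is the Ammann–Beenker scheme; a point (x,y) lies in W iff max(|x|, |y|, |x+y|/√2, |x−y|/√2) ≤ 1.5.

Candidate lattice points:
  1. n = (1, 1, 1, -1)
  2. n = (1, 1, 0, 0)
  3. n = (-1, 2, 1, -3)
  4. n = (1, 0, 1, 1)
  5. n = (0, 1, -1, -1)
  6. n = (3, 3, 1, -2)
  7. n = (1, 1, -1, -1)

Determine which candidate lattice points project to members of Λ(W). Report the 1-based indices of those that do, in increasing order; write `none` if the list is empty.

1, 2, 6, 7

Internal map: ζ^{3j} for j=0..3 gives (1,0), (−√2/2,√2/2), (0,−1), (√2/2,√2/2).
candidate 1: n = (1, 1, 1, -1) → π⊥ ≈ (-0.4142, -1.0000); max(|x|,|y|,|x±y|/√2) = 1.0000 ≤ 1.5 ⇒ ∈ W
candidate 2: n = (1, 1, 0, 0) → π⊥ ≈ (+0.2929, +0.7071); max(|x|,|y|,|x±y|/√2) = 0.7071 ≤ 1.5 ⇒ ∈ W
candidate 3: n = (-1, 2, 1, -3) → π⊥ ≈ (-4.5355, -1.7071); max(|x|,|y|,|x±y|/√2) = 4.5355 > 1.5 ⇒ ∉ W
candidate 4: n = (1, 0, 1, 1) → π⊥ ≈ (+1.7071, -0.2929); max(|x|,|y|,|x±y|/√2) = 1.7071 > 1.5 ⇒ ∉ W
candidate 5: n = (0, 1, -1, -1) → π⊥ ≈ (-1.4142, +1.0000); max(|x|,|y|,|x±y|/√2) = 1.7071 > 1.5 ⇒ ∉ W
candidate 6: n = (3, 3, 1, -2) → π⊥ ≈ (-0.5355, -0.2929); max(|x|,|y|,|x±y|/√2) = 0.5858 ≤ 1.5 ⇒ ∈ W
candidate 7: n = (1, 1, -1, -1) → π⊥ ≈ (-0.4142, +1.0000); max(|x|,|y|,|x±y|/√2) = 1.0000 ≤ 1.5 ⇒ ∈ W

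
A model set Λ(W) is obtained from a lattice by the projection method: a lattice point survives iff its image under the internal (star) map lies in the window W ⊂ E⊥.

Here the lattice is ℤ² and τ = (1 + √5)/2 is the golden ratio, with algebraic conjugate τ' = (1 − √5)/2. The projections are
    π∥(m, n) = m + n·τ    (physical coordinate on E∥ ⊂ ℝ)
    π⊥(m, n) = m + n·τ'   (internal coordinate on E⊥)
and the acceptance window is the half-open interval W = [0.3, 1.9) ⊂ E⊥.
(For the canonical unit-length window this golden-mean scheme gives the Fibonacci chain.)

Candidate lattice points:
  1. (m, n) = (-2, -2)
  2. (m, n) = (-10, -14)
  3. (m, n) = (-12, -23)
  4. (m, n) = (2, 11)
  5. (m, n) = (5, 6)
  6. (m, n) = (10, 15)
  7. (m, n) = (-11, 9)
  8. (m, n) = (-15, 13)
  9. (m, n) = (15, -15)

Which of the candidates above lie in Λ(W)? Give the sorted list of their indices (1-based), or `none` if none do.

5, 6

Compute τ' = (1−√5)/2 = -0.618034, so π⊥(m,n) = m -0.618034·n.
#1 (-2,-2): internal coord -2 + (-2)·τ' = -0.763932; -0.763932 ∉ [0.3, 1.9) → out
#2 (-10,-14): internal coord -10 + (-14)·τ' = -1.347524; -1.347524 ∉ [0.3, 1.9) → out
#3 (-12,-23): internal coord -12 + (-23)·τ' = +2.214782; +2.214782 ∉ [0.3, 1.9) → out
#4 (2,11): internal coord 2 + (11)·τ' = -4.798374; -4.798374 ∉ [0.3, 1.9) → out
#5 (5,6): internal coord 5 + (6)·τ' = +1.291796; +1.291796 ∈ [0.3, 1.9) → IN Λ
#6 (10,15): internal coord 10 + (15)·τ' = +0.729490; +0.729490 ∈ [0.3, 1.9) → IN Λ
#7 (-11,9): internal coord -11 + (9)·τ' = -16.562306; -16.562306 ∉ [0.3, 1.9) → out
#8 (-15,13): internal coord -15 + (13)·τ' = -23.034442; -23.034442 ∉ [0.3, 1.9) → out
#9 (15,-15): internal coord 15 + (-15)·τ' = +24.270510; +24.270510 ∉ [0.3, 1.9) → out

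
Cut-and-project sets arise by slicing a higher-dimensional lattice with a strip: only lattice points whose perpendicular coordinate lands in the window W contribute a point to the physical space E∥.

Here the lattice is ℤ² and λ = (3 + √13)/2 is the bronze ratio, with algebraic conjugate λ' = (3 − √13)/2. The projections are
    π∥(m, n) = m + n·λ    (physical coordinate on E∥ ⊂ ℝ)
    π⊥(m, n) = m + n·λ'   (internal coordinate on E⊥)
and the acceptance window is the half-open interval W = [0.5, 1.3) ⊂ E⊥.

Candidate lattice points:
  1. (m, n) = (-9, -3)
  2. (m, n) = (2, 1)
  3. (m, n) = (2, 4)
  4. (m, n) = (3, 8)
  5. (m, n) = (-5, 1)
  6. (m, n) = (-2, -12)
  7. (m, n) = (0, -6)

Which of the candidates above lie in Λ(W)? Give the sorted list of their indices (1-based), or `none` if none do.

Compute λ' = (3−√13)/2 = -0.302776, so π⊥(m,n) = m -0.302776·n.
candidate 1: (m,n)=(-9,-3) → π∥ = -9-3·λ ≈ -18.908327, π⊥ = -9-3·λ' ≈ -8.091673 ∉ [0.5, 1.3) ⇒ out
candidate 2: (m,n)=(2,1) → π∥ = 2+1·λ ≈ 5.302776, π⊥ = 2+1·λ' ≈ 1.697224 ∉ [0.5, 1.3) ⇒ out
candidate 3: (m,n)=(2,4) → π∥ = 2+4·λ ≈ 15.211103, π⊥ = 2+4·λ' ≈ 0.788897 ∈ [0.5, 1.3) ⇒ IN Λ
candidate 4: (m,n)=(3,8) → π∥ = 3+8·λ ≈ 29.422205, π⊥ = 3+8·λ' ≈ 0.577795 ∈ [0.5, 1.3) ⇒ IN Λ
candidate 5: (m,n)=(-5,1) → π∥ = -5+1·λ ≈ -1.697224, π⊥ = -5+1·λ' ≈ -5.302776 ∉ [0.5, 1.3) ⇒ out
candidate 6: (m,n)=(-2,-12) → π∥ = -2-12·λ ≈ -41.633308, π⊥ = -2-12·λ' ≈ 1.633308 ∉ [0.5, 1.3) ⇒ out
candidate 7: (m,n)=(0,-6) → π∥ = 0-6·λ ≈ -19.816654, π⊥ = 0-6·λ' ≈ 1.816654 ∉ [0.5, 1.3) ⇒ out

3, 4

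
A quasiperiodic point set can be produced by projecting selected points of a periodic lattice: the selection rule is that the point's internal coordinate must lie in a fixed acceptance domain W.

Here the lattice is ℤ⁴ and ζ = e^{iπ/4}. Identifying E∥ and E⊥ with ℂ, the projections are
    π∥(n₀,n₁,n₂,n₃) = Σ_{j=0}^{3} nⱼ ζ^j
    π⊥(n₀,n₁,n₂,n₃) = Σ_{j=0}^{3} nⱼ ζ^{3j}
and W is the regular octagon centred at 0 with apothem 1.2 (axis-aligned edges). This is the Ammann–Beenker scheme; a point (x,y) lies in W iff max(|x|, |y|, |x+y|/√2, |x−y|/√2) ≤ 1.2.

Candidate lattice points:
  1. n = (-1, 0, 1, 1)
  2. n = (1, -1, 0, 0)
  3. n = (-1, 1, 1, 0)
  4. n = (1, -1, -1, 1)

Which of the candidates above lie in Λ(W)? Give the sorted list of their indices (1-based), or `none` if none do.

With ζ = e^{iπ/4} the internal vectors are ζ^0,ζ^3,ζ^6,ζ^9.
candidate 1: n = (-1, 0, 1, 1) → π⊥ ≈ (-0.2929, -0.2929); max(|x|,|y|,|x±y|/√2) = 0.4142 ≤ 1.2 ⇒ ∈ W
candidate 2: n = (1, -1, 0, 0) → π⊥ ≈ (+1.7071, -0.7071); max(|x|,|y|,|x±y|/√2) = 1.7071 > 1.2 ⇒ ∉ W
candidate 3: n = (-1, 1, 1, 0) → π⊥ ≈ (-1.7071, -0.2929); max(|x|,|y|,|x±y|/√2) = 1.7071 > 1.2 ⇒ ∉ W
candidate 4: n = (1, -1, -1, 1) → π⊥ ≈ (+2.4142, +1.0000); max(|x|,|y|,|x±y|/√2) = 2.4142 > 1.2 ⇒ ∉ W

1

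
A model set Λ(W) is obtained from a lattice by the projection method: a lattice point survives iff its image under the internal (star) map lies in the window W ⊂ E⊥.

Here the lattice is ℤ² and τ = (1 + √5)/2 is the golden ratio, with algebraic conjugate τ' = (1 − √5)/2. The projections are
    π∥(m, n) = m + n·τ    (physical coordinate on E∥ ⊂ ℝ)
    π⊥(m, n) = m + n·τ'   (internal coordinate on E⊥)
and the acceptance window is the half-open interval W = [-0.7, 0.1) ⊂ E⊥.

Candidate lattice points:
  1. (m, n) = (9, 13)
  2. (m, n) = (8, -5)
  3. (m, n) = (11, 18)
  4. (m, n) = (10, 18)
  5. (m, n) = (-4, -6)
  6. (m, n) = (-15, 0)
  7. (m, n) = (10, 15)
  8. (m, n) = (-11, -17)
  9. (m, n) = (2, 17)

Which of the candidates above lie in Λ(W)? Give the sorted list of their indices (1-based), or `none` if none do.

3, 5, 8

Compute τ' = (1−√5)/2 = -0.6180, so π⊥(m,n) = m -0.6180·n.
#1 (9,13): internal coord 9 + (13)·τ' = +0.9656; +0.9656 ∉ [-0.7, 0.1) → out
#2 (8,-5): internal coord 8 + (-5)·τ' = +11.0902; +11.0902 ∉ [-0.7, 0.1) → out
#3 (11,18): internal coord 11 + (18)·τ' = -0.1246; -0.1246 ∈ [-0.7, 0.1) → IN Λ
#4 (10,18): internal coord 10 + (18)·τ' = -1.1246; -1.1246 ∉ [-0.7, 0.1) → out
#5 (-4,-6): internal coord -4 + (-6)·τ' = -0.2918; -0.2918 ∈ [-0.7, 0.1) → IN Λ
#6 (-15,0): internal coord -15 + (0)·τ' = -15.0000; -15.0000 ∉ [-0.7, 0.1) → out
#7 (10,15): internal coord 10 + (15)·τ' = +0.7295; +0.7295 ∉ [-0.7, 0.1) → out
#8 (-11,-17): internal coord -11 + (-17)·τ' = -0.4934; -0.4934 ∈ [-0.7, 0.1) → IN Λ
#9 (2,17): internal coord 2 + (17)·τ' = -8.5066; -8.5066 ∉ [-0.7, 0.1) → out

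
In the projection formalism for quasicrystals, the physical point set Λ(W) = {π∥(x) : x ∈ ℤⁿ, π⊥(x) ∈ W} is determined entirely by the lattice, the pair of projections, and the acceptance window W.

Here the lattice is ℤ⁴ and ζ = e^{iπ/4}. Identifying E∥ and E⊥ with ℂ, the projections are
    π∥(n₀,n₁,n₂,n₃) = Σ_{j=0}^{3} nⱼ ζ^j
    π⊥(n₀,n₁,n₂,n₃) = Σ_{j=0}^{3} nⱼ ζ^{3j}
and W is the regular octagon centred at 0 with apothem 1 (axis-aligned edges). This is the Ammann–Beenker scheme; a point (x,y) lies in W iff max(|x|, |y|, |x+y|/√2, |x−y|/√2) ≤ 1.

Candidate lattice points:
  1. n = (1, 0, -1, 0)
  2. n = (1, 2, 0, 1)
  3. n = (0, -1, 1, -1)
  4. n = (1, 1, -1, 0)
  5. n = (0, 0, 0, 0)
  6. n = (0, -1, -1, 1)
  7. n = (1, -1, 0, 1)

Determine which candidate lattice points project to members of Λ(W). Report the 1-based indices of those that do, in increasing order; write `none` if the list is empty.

π⊥(n) = n₀ + n₁ζ³ + n₂ζ⁶ + n₃ζ⁹ where ζ = e^{iπ/4}.
#1 (1, 0, -1, 0): internal (1.00000, 1.00000); octagon support 1.41421 vs apothem 1 → ∉ W
#2 (1, 2, 0, 1): internal (0.29289, 2.12132); octagon support 2.12132 vs apothem 1 → ∉ W
#3 (0, -1, 1, -1): internal (0.00000, -2.41421); octagon support 2.41421 vs apothem 1 → ∉ W
#4 (1, 1, -1, 0): internal (0.29289, 1.70711); octagon support 1.70711 vs apothem 1 → ∉ W
#5 (0, 0, 0, 0): internal (0.00000, 0.00000); octagon support 0.00000 vs apothem 1 → ∈ W
#6 (0, -1, -1, 1): internal (1.41421, 1.00000); octagon support 1.70711 vs apothem 1 → ∉ W
#7 (1, -1, 0, 1): internal (2.41421, 0.00000); octagon support 2.41421 vs apothem 1 → ∉ W

5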